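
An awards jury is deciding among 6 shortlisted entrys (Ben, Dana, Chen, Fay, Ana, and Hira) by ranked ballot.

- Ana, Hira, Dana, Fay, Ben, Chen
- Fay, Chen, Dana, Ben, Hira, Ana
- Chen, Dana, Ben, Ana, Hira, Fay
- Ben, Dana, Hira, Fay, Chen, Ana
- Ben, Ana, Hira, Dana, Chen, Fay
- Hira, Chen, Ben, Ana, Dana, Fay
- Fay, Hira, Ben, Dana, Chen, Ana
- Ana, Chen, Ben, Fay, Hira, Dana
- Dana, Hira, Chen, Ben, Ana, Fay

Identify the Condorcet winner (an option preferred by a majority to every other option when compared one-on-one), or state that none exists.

Head-to-head results (9 voters total):
Ben vs Dana: Ben wins 5–4.
Ben vs Chen: Chen wins 5–4.
Ben vs Fay: Ben wins 6–3.
Ben vs Ana: Ben wins 7–2.
Ben vs Hira: Ben wins 5–4.
Dana vs Chen: Dana wins 5–4.
Dana vs Fay: Dana wins 6–3.
Dana vs Ana: Dana wins 5–4.
Dana vs Hira: Hira wins 5–4.
Chen vs Fay: Chen wins 5–4.
Chen vs Ana: Chen wins 6–3.
Chen vs Hira: Hira wins 6–3.
Fay vs Ana: Ana wins 6–3.
Fay vs Hira: Hira wins 6–3.
Ana vs Hira: Hira wins 5–4.
No candidate beats all others: Ben beats Dana beats Chen beats Ben, a majority cycle.

There is no Condorcet winner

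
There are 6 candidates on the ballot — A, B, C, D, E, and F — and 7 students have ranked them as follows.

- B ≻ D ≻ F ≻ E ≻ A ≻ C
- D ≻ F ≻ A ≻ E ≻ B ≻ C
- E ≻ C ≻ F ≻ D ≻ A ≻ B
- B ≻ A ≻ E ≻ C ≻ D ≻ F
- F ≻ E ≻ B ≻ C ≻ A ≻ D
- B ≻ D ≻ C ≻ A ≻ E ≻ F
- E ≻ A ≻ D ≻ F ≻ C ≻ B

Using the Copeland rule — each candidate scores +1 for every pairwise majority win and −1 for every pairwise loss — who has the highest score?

Pairwise results:
  A vs B: B wins 4–3.
  A vs C: A wins 4–3.
  A vs D: D wins 4–3.
  A vs E: E wins 4–3.
  A vs F: F wins 4–3.
  B vs C: B wins 5–2.
  B vs D: B wins 4–3.
  B vs E: E wins 4–3.
  B vs F: F wins 4–3.
  C vs D: D wins 4–3.
  C vs E: E wins 6–1.
  C vs F: F wins 4–3.
  D vs E: E wins 4–3.
  D vs F: D wins 5–2.
  E vs F: E wins 4–3.
Copeland scores (wins − losses):
  A: 1 − 4 = -3
  B: 3 − 2 = 1
  C: 0 − 5 = -5
  D: 3 − 2 = 1
  E: 5 − 0 = 5
  F: 3 − 2 = 1
E has the best Copeland score.

E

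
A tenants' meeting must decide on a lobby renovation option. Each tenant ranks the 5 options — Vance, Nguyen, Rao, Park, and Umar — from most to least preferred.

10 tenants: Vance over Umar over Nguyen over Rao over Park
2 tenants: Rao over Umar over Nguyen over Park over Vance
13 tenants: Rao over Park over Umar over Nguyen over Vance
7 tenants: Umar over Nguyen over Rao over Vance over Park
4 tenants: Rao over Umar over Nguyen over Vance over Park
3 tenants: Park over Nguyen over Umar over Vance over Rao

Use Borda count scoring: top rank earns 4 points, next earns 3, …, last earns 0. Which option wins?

Borda scores:
  Vance: 10·4 + 2·0 + 13·0 + 7·1 + 4·1 + 3·1 = 54
  Nguyen: 10·2 + 2·2 + 13·1 + 7·3 + 4·2 + 3·3 = 75
  Rao: 10·1 + 2·4 + 13·4 + 7·2 + 4·4 + 3·0 = 100
  Park: 10·0 + 2·1 + 13·3 + 7·0 + 4·0 + 3·4 = 53
  Umar: 10·3 + 2·3 + 13·2 + 7·4 + 4·3 + 3·2 = 108
Umar has the highest total.

Umar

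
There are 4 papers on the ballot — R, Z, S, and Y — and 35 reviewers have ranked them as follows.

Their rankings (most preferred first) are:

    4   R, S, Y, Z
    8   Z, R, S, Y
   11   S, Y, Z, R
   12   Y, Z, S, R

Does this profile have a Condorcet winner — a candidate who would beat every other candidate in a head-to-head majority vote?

Head-to-head results (35 voters total):
R vs Z: Z wins 31–4.
R vs S: S wins 23–12.
R vs Y: Y wins 23–12.
Z vs S: Z wins 20–15.
Z vs Y: Y wins 27–8.
S vs Y: S wins 23–12.
No candidate beats all others: Z beats S beats Y beats Z, a majority cycle.

No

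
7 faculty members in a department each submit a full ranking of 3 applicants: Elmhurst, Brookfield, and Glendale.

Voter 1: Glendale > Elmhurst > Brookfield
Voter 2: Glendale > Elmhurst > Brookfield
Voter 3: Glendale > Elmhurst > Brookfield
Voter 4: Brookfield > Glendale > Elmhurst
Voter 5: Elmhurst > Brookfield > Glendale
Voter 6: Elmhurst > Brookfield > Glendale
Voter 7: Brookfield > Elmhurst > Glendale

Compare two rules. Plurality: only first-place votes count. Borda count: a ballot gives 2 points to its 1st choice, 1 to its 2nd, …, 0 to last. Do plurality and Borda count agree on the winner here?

No

Plurality first-place counts: Elmhurst 2, Brookfield 2, Glendale 3 → Glendale.
Borda totals: Elmhurst 8, Brookfield 6, Glendale 7 → Elmhurst.
The two rules disagree: plurality picks Glendale, Borda picks Elmhurst.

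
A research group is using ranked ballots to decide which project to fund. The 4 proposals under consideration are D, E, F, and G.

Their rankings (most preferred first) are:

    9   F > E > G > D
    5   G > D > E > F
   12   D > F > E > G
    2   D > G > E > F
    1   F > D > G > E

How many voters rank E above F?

7

Ballots ranking E above F: 5+2 = 7.
Ballots ranking F above E: 9+12+1 = 22.
So 7 of 29 voters prefer E to F.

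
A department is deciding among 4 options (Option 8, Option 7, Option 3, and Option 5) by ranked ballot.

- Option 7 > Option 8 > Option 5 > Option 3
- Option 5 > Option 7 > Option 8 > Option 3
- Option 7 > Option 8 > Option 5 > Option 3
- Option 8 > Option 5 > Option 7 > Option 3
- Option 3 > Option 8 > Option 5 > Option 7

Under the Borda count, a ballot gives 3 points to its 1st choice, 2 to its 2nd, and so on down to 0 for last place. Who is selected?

Option 8

Borda scores:
  Option 8: 2 + 1 + 2 + 3 + 2 = 10
  Option 7: 3 + 2 + 3 + 1 + 0 = 9
  Option 3: 0 + 0 + 0 + 0 + 3 = 3
  Option 5: 1 + 3 + 1 + 2 + 1 = 8
Option 8 has the highest total.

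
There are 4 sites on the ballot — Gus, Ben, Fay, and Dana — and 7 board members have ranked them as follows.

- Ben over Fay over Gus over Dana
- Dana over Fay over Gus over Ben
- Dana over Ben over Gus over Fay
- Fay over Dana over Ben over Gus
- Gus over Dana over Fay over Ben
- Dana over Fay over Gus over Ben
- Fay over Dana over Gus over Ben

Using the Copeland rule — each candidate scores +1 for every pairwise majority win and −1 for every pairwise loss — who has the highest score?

Dana

Pairwise results:
  Gus vs Ben: Gus wins 4–3.
  Gus vs Fay: Fay wins 5–2.
  Gus vs Dana: Dana wins 5–2.
  Ben vs Fay: Fay wins 5–2.
  Ben vs Dana: Dana wins 6–1.
  Fay vs Dana: Dana wins 4–3.
Copeland scores (wins − losses):
  Gus: 1 − 2 = -1
  Ben: 0 − 3 = -3
  Fay: 2 − 1 = 1
  Dana: 3 − 0 = 3
Dana has the best Copeland score.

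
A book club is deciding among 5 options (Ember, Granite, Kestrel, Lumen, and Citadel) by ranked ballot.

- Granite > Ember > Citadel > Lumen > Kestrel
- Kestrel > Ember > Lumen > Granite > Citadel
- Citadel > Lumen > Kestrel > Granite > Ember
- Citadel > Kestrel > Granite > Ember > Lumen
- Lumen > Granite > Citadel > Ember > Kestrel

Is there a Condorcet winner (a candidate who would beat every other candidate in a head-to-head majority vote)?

No

Head-to-head results (5 voters total):
Ember vs Granite: Granite wins 4–1.
Ember vs Kestrel: Kestrel wins 3–2.
Ember vs Lumen: Ember wins 3–2.
Ember vs Citadel: Citadel wins 3–2.
Granite vs Kestrel: Kestrel wins 3–2.
Granite vs Lumen: Lumen wins 3–2.
Granite vs Citadel: Granite wins 3–2.
Kestrel vs Lumen: Lumen wins 3–2.
Kestrel vs Citadel: Citadel wins 4–1.
Lumen vs Citadel: Citadel wins 3–2.
No candidate beats all others: Ember beats Lumen beats Granite beats Ember, a majority cycle.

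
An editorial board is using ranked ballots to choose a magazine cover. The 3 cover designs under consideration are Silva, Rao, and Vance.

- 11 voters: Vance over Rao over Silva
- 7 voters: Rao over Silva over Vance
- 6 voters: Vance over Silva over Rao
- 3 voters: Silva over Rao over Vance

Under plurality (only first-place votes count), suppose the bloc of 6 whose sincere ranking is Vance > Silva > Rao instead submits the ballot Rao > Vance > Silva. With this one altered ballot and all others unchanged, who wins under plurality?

First-place totals with the altered ballot: Silva 3, Rao 13, Vance 11.
The switch changes the winner from Vance to Rao.

Rao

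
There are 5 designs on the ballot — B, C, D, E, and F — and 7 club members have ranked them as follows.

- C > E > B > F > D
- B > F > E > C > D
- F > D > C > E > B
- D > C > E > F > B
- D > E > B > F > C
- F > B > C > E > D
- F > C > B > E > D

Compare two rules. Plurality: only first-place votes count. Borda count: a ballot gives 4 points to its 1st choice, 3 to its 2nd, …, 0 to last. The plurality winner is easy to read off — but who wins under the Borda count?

Plurality first-place counts: B 1, C 1, D 2, E 0, F 3 → F.
Borda totals: B 13, C 15, D 11, E 13, F 18 → F.

F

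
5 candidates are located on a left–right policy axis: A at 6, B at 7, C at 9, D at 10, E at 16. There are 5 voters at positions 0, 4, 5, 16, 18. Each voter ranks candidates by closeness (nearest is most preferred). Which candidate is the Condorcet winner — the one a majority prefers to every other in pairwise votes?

A

With single-peaked preferences on a line, the Condorcet winner is the candidate closest to the median voter.
The median voter (position 5) is closest to A at 6.
Check: A vs D — voters closer to A: 3 of 5.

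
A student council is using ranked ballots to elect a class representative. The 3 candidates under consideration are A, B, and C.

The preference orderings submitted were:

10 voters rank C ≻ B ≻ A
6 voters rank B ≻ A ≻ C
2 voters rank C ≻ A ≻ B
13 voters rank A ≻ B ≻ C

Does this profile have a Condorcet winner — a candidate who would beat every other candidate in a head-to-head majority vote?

Head-to-head results (31 voters total):
A vs B: B wins 16–15.
A vs C: A wins 19–12.
B vs C: B wins 19–12.
B beats each rival — A (16–15), C (19–12) — so B is the Condorcet winner.

Yes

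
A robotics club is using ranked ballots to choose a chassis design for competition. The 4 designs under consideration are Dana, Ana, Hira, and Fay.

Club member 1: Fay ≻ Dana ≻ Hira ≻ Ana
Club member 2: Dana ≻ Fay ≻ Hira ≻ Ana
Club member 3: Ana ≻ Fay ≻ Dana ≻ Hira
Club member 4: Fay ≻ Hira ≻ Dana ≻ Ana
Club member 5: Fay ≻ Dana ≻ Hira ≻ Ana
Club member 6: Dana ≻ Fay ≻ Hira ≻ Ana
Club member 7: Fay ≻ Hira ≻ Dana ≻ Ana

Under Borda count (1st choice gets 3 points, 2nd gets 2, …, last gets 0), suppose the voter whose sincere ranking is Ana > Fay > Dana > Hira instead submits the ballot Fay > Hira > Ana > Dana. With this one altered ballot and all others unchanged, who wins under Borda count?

Borda totals with the altered ballot: Dana 12, Ana 1, Hira 10, Fay 19.
The winner is unchanged: still Fay.

Fay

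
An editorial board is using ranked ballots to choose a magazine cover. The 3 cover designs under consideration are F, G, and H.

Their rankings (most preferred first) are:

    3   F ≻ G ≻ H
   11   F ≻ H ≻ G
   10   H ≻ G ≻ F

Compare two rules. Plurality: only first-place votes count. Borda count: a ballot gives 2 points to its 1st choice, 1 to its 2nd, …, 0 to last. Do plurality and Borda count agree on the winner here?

Plurality first-place counts: F 14, G 0, H 10 → F.
Borda totals: F 28, G 13, H 31 → H.
The two rules disagree: plurality picks F, Borda picks H.

No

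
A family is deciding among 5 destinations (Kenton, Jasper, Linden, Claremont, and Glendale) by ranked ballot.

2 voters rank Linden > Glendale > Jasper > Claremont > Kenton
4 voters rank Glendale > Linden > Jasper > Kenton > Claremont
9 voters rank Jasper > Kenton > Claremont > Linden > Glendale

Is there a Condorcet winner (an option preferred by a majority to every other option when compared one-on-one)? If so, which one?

Head-to-head results (15 voters total):
Kenton vs Jasper: Jasper wins 15–0.
Kenton vs Linden: Kenton wins 9–6.
Kenton vs Claremont: Kenton wins 13–2.
Kenton vs Glendale: Kenton wins 9–6.
Jasper vs Linden: Jasper wins 9–6.
Jasper vs Claremont: Jasper wins 15–0.
Jasper vs Glendale: Jasper wins 9–6.
Linden vs Claremont: Claremont wins 9–6.
Linden vs Glendale: Linden wins 11–4.
Claremont vs Glendale: Claremont wins 9–6.
Jasper beats each rival — Kenton (15–0), Linden (9–6), Claremont (15–0), Glendale (9–6) — so Jasper is the Condorcet winner.

Jasper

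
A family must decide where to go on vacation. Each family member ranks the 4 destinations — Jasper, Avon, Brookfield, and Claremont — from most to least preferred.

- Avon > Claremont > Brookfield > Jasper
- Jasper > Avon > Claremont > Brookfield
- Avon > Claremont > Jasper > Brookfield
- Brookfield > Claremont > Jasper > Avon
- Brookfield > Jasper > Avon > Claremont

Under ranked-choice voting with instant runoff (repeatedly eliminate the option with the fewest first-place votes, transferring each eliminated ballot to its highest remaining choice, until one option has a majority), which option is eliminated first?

Round 1: Avon 2, Brookfield 2, Jasper 1, Claremont 0. Claremont has the fewest and is eliminated.
Round 2: Avon 2, Brookfield 2, Jasper 1. Jasper has the fewest and is eliminated.
Round 3: Avon 3, Brookfield 2. Avon has a majority.

Claremont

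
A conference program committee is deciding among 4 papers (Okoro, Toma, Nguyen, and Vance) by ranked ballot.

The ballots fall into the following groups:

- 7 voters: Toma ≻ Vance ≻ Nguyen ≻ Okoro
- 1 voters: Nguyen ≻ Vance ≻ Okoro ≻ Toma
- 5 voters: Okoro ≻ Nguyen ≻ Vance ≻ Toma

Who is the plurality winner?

First-place vote totals:
  Okoro: 5
  Toma: 7
  Nguyen: 1
  Vance: 0
Toma has the most first-place votes.

Toma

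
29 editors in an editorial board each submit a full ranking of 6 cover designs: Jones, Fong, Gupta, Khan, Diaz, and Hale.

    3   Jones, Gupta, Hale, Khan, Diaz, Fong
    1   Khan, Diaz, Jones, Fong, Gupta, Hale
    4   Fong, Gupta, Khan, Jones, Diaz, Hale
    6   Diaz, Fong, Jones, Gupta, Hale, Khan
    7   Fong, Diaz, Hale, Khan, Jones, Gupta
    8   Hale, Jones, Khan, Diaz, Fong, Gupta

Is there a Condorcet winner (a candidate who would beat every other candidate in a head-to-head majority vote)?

Head-to-head results (29 voters total):
Jones vs Fong: Fong wins 17–12.
Jones vs Gupta: Jones wins 25–4.
Jones vs Khan: Jones wins 17–12.
Jones vs Diaz: Jones wins 15–14.
Jones vs Hale: Hale wins 15–14.
Fong vs Gupta: Fong wins 26–3.
Fong vs Khan: Fong wins 17–12.
Fong vs Diaz: Diaz wins 18–11.
Fong vs Hale: Fong wins 18–11.
Gupta vs Khan: Khan wins 16–13.
Gupta vs Diaz: Diaz wins 22–7.
Gupta vs Hale: Hale wins 15–14.
Khan vs Diaz: Khan wins 16–13.
Khan vs Hale: Hale wins 24–5.
Diaz vs Hale: Diaz wins 18–11.
No candidate beats all others: Jones beats Diaz beats Fong beats Jones, a majority cycle.

No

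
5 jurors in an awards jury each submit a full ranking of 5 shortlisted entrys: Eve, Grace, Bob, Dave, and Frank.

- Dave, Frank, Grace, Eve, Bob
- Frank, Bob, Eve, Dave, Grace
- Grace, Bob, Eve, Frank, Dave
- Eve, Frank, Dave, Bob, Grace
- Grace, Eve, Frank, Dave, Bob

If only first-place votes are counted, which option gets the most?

Grace

First-place vote totals:
  Eve: 1
  Grace: 2
  Bob: 0
  Dave: 1
  Frank: 1
Grace has the most first-place votes.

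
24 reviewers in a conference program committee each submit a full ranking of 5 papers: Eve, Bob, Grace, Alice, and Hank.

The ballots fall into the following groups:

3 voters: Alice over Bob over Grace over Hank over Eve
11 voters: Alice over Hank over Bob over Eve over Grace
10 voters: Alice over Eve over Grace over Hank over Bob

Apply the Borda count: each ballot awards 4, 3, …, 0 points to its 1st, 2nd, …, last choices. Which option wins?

Alice

Borda scores:
  Eve: 3·0 + 11·1 + 10·3 = 41
  Bob: 3·3 + 11·2 + 10·0 = 31
  Grace: 3·2 + 11·0 + 10·2 = 26
  Alice: 3·4 + 11·4 + 10·4 = 96
  Hank: 3·1 + 11·3 + 10·1 = 46
Alice has the highest total.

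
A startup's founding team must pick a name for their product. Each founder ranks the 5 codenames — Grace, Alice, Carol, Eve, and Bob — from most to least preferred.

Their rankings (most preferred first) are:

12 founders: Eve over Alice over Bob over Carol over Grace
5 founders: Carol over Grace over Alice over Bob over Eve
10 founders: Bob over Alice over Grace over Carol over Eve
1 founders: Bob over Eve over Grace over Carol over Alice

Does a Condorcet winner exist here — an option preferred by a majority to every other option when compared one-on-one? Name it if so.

Alice

Head-to-head results (28 voters total):
Grace vs Alice: Alice wins 22–6.
Grace vs Carol: Carol wins 17–11.
Grace vs Eve: Grace wins 15–13.
Grace vs Bob: Bob wins 23–5.
Alice vs Carol: Alice wins 22–6.
Alice vs Eve: Alice wins 15–13.
Alice vs Bob: Alice wins 17–11.
Carol vs Eve: Carol wins 15–13.
Carol vs Bob: Bob wins 23–5.
Eve vs Bob: Bob wins 16–12.
Alice beats each rival — Grace (22–6), Carol (22–6), Eve (15–13), Bob (17–11) — so Alice is the Condorcet winner.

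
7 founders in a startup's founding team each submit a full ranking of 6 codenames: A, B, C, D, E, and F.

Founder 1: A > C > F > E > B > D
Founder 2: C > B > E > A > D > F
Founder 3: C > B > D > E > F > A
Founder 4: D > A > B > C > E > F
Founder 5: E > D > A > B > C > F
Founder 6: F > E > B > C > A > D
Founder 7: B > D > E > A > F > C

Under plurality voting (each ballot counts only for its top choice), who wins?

C

First-place vote totals:
  A: 1
  B: 1
  C: 2
  D: 1
  E: 1
  F: 1
C has the most first-place votes.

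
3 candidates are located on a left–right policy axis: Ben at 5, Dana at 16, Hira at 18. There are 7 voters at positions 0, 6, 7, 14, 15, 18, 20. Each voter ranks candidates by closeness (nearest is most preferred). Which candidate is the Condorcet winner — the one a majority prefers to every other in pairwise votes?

With single-peaked preferences on a line, the Condorcet winner is the candidate closest to the median voter.
The median voter (position 14) is closest to Dana at 16.
Check: Dana vs Hira — voters closer to Dana: 5 of 7.

Dana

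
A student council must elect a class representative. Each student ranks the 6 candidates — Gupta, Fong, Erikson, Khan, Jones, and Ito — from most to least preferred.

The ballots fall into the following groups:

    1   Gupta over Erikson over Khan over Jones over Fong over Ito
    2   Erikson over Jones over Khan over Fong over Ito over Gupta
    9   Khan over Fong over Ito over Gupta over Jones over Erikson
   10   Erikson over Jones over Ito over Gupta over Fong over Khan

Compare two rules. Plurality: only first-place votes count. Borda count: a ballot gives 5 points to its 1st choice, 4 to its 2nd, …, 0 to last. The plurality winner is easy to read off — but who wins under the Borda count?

Erikson

Plurality first-place counts: Gupta 1, Fong 0, Erikson 12, Khan 9, Jones 0, Ito 0 → Erikson.
Borda totals: Gupta 43, Fong 51, Erikson 64, Khan 54, Jones 59, Ito 59 → Erikson.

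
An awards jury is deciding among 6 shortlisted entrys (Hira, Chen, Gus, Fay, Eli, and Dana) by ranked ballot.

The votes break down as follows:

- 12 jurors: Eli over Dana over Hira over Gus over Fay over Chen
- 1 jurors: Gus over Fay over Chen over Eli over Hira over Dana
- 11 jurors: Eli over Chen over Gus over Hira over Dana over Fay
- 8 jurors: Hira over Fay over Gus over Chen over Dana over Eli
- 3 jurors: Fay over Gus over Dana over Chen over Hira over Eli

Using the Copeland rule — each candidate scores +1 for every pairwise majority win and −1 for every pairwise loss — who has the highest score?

Pairwise results:
  Hira vs Chen: Hira wins 20–15.
  Hira vs Gus: Hira wins 20–15.
  Hira vs Fay: Hira wins 31–4.
  Hira vs Eli: Eli wins 24–11.
  Hira vs Dana: Hira wins 20–15.
  Chen vs Gus: Gus wins 24–11.
  Chen vs Fay: Fay wins 24–11.
  Chen vs Eli: Eli wins 23–12.
  Chen vs Dana: Chen wins 20–15.
  Gus vs Fay: Gus wins 24–11.
  Gus vs Eli: Eli wins 23–12.
  Gus vs Dana: Gus wins 23–12.
  Fay vs Eli: Eli wins 23–12.
  Fay vs Dana: Dana wins 23–12.
  Eli vs Dana: Eli wins 24–11.
Copeland scores (wins − losses):
  Hira: 4 − 1 = 3
  Chen: 1 − 4 = -3
  Gus: 3 − 2 = 1
  Fay: 1 − 4 = -3
  Eli: 5 − 0 = 5
  Dana: 1 − 4 = -3
Eli has the best Copeland score.

Eli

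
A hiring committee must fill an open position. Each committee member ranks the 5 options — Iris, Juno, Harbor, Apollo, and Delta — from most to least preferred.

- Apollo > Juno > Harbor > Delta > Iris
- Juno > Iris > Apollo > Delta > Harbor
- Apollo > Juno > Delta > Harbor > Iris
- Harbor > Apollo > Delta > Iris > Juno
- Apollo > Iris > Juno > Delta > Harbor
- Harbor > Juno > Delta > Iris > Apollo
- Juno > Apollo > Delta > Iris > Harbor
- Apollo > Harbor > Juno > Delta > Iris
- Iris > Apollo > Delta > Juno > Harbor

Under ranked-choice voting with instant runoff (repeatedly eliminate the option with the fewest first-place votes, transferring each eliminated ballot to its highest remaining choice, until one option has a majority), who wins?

Round 1: Apollo 4, Juno 2, Harbor 2, Iris 1, Delta 0. Delta has the fewest and is eliminated.
Round 2: Apollo 4, Juno 2, Harbor 2, Iris 1. Iris has the fewest and is eliminated.
Round 3: Apollo 5, Juno 2, Harbor 2. Apollo has a majority.

Apollo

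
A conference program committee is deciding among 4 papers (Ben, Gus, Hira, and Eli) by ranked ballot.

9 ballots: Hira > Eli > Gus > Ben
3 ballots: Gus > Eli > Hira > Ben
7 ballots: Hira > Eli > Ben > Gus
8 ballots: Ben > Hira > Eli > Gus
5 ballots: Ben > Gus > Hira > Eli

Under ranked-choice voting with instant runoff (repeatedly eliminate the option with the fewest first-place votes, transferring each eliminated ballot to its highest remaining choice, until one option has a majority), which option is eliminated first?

Eli

Round 1: Hira 16, Ben 13, Gus 3, Eli 0. Eli has the fewest and is eliminated.
Round 2: Hira 16, Ben 13, Gus 3. Gus has the fewest and is eliminated.
Round 3: Hira 19, Ben 13. Hira has a majority.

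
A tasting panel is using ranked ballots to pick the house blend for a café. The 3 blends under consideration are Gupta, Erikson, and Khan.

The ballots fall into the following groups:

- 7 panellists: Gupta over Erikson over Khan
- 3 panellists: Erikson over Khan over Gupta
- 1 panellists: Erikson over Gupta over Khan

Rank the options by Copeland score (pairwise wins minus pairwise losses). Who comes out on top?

Gupta

Pairwise results:
  Gupta vs Erikson: Gupta wins 7–4.
  Gupta vs Khan: Gupta wins 8–3.
  Erikson vs Khan: Erikson wins 11–0.
Copeland scores (wins − losses):
  Gupta: 2 − 0 = 2
  Erikson: 1 − 1 = 0
  Khan: 0 − 2 = -2
Gupta has the best Copeland score.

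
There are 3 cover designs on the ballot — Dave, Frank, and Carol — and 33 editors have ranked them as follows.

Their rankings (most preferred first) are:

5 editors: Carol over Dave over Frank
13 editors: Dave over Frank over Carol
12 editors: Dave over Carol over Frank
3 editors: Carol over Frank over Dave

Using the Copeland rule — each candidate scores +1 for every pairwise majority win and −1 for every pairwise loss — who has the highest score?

Pairwise results:
  Dave vs Frank: Dave wins 30–3.
  Dave vs Carol: Dave wins 25–8.
  Frank vs Carol: Carol wins 20–13.
Copeland scores (wins − losses):
  Dave: 2 − 0 = 2
  Frank: 0 − 2 = -2
  Carol: 1 − 1 = 0
Dave has the best Copeland score.

Dave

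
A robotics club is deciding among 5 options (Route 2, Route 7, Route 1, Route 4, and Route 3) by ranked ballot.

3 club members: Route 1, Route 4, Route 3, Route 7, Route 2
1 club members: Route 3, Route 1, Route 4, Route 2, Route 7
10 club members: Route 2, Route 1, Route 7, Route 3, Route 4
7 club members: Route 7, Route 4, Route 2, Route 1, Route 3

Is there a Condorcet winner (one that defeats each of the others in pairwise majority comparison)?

No

Head-to-head results (21 voters total):
Route 2 vs Route 7: Route 2 wins 11–10.
Route 2 vs Route 1: Route 2 wins 17–4.
Route 2 vs Route 4: Route 4 wins 11–10.
Route 2 vs Route 3: Route 2 wins 17–4.
Route 7 vs Route 1: Route 1 wins 14–7.
Route 7 vs Route 4: Route 7 wins 17–4.
Route 7 vs Route 3: Route 7 wins 17–4.
Route 1 vs Route 4: Route 1 wins 14–7.
Route 1 vs Route 3: Route 1 wins 20–1.
Route 4 vs Route 3: Route 3 wins 11–10.
No candidate beats all others: Route 2 beats Route 7 beats Route 4 beats Route 2, a majority cycle.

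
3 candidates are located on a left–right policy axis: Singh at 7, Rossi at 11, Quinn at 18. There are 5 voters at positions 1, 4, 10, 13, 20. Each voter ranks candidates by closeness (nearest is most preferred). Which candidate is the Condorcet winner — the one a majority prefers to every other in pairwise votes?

With single-peaked preferences on a line, the Condorcet winner is the candidate closest to the median voter.
The median voter (position 10) is closest to Rossi at 11.
Check: Rossi vs Quinn — voters closer to Rossi: 4 of 5.

Rossi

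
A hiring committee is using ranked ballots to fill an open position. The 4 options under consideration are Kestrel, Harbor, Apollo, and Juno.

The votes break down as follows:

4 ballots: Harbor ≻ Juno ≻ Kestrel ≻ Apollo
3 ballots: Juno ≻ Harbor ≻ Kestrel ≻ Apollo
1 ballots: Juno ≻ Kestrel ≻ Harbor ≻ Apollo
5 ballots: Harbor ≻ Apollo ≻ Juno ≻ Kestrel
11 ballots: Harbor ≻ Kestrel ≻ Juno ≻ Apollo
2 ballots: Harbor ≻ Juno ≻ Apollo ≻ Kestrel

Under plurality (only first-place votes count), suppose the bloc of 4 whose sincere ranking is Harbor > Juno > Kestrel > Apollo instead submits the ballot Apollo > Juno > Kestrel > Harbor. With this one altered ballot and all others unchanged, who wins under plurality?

First-place totals with the altered ballot: Kestrel 0, Harbor 18, Apollo 4, Juno 4.
The winner is unchanged: still Harbor.

Harbor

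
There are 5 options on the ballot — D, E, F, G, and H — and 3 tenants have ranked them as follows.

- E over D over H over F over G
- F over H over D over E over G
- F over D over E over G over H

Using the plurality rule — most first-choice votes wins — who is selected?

F

First-place vote totals:
  D: 0
  E: 1
  F: 2
  G: 0
  H: 0
F has the most first-place votes.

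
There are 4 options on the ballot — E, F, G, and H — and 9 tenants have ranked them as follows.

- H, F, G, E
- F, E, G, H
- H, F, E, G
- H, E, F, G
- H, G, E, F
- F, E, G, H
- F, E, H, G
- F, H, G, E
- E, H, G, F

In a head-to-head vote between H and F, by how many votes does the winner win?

Ballots ranking H above F: 5.
Ballots ranking F above H: 4.
H wins 5–4, a margin of 1.

1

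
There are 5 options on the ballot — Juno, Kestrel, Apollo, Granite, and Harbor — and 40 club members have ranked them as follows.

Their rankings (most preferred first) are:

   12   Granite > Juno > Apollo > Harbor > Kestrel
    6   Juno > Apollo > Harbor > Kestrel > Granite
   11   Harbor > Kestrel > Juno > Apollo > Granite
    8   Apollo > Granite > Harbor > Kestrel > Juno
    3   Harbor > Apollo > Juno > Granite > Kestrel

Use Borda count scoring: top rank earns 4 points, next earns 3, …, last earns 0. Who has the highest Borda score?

Borda scores:
  Juno: 12·3 + 6·4 + 11·2 + 8·0 + 3·2 = 88
  Kestrel: 12·0 + 6·1 + 11·3 + 8·1 + 3·0 = 47
  Apollo: 12·2 + 6·3 + 11·1 + 8·4 + 3·3 = 94
  Granite: 12·4 + 6·0 + 11·0 + 8·3 + 3·1 = 75
  Harbor: 12·1 + 6·2 + 11·4 + 8·2 + 3·4 = 96
Harbor has the highest total.

Harbor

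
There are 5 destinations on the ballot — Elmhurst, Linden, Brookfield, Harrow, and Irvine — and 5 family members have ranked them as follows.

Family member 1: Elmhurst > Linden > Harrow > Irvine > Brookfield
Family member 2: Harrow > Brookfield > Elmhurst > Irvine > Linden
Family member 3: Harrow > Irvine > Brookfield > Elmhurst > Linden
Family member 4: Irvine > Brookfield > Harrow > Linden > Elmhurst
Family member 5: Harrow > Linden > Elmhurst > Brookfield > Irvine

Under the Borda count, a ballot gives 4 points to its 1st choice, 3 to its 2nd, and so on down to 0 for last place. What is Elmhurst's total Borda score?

Borda scores:
  Elmhurst: 4 + 2 + 1 + 0 + 2 = 9
  Linden: 3 + 0 + 0 + 1 + 3 = 7
  Brookfield: 0 + 3 + 2 + 3 + 1 = 9
  Harrow: 2 + 4 + 4 + 2 + 4 = 16
  Irvine: 1 + 1 + 3 + 4 + 0 = 9

9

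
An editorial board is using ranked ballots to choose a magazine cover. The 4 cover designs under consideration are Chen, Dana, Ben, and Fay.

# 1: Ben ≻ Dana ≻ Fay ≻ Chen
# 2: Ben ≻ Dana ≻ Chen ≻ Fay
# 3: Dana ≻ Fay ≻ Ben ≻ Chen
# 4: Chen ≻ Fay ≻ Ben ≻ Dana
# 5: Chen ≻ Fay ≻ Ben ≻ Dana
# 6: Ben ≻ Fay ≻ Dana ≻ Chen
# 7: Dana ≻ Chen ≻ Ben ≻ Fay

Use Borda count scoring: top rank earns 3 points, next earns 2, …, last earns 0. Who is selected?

Ben

Borda scores:
  Chen: 0 + 1 + 0 + 3 + 3 + 0 + 2 = 9
  Dana: 2 + 2 + 3 + 0 + 0 + 1 + 3 = 11
  Ben: 3 + 3 + 1 + 1 + 1 + 3 + 1 = 13
  Fay: 1 + 0 + 2 + 2 + 2 + 2 + 0 = 9
Ben has the highest total.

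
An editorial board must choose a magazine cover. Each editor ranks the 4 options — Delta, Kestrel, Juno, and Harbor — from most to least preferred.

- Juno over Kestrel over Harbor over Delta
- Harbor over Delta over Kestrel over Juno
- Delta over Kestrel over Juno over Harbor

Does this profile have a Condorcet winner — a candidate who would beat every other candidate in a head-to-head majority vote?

No

Head-to-head results (3 voters total):
Delta vs Kestrel: Delta wins 2–1.
Delta vs Juno: Delta wins 2–1.
Delta vs Harbor: Harbor wins 2–1.
Kestrel vs Juno: Kestrel wins 2–1.
Kestrel vs Harbor: Kestrel wins 2–1.
Juno vs Harbor: Juno wins 2–1.
No candidate beats all others: Delta beats Kestrel beats Harbor beats Delta, a majority cycle.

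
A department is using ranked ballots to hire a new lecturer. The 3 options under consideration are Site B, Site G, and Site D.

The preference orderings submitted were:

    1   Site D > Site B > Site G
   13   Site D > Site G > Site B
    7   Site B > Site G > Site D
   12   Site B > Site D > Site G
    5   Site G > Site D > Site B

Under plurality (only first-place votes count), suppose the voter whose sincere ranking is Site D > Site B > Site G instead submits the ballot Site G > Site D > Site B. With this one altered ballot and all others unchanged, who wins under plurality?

Site B

First-place totals with the altered ballot: Site B 19, Site G 6, Site D 13.
The winner is unchanged: still Site B.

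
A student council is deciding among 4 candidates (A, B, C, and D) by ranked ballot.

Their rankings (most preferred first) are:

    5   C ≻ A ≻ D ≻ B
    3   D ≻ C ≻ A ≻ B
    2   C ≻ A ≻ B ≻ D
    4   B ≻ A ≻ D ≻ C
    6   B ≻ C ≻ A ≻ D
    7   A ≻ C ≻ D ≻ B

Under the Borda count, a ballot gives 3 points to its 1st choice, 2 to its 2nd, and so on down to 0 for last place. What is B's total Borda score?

Borda scores:
  A: 5·2 + 3·1 + 2·2 + 4·2 + 6·1 + 7·3 = 52
  B: 5·0 + 3·0 + 2·1 + 4·3 + 6·3 + 7·0 = 32
  C: 5·3 + 3·2 + 2·3 + 4·0 + 6·2 + 7·2 = 53
  D: 5·1 + 3·3 + 2·0 + 4·1 + 6·0 + 7·1 = 25

32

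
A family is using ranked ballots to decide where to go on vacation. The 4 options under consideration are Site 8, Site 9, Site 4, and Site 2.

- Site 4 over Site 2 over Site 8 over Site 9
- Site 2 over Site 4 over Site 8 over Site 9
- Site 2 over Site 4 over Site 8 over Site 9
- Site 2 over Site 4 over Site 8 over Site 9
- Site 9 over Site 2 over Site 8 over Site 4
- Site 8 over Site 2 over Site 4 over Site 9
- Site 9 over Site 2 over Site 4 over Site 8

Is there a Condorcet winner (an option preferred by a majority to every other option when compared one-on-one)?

Head-to-head results (7 voters total):
Site 8 vs Site 9: Site 8 wins 5–2.
Site 8 vs Site 4: Site 4 wins 5–2.
Site 8 vs Site 2: Site 2 wins 6–1.
Site 9 vs Site 4: Site 4 wins 5–2.
Site 9 vs Site 2: Site 2 wins 5–2.
Site 4 vs Site 2: Site 2 wins 6–1.
Site 2 beats each rival — Site 8 (6–1), Site 9 (5–2), Site 4 (6–1) — so Site 2 is the Condorcet winner.

Yes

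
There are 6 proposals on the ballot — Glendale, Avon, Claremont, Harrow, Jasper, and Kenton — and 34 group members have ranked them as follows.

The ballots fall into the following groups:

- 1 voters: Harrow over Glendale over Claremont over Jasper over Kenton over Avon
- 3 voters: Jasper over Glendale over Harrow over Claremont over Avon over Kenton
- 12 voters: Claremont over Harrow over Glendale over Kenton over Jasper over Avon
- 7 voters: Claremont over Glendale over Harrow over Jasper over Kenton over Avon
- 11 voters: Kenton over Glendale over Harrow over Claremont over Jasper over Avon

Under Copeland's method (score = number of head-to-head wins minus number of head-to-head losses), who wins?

Claremont

Pairwise results:
  Glendale vs Avon: Glendale wins 34–0.
  Glendale vs Claremont: Claremont wins 19–15.
  Glendale vs Harrow: Glendale wins 21–13.
  Glendale vs Jasper: Glendale wins 31–3.
  Glendale vs Kenton: Glendale wins 23–11.
  Avon vs Claremont: Claremont wins 34–0.
  Avon vs Harrow: Harrow wins 34–0.
  Avon vs Jasper: Jasper wins 34–0.
  Avon vs Kenton: Kenton wins 31–3.
  Claremont vs Harrow: Claremont wins 19–15.
  Claremont vs Jasper: Claremont wins 31–3.
  Claremont vs Kenton: Claremont wins 23–11.
  Harrow vs Jasper: Harrow wins 31–3.
  Harrow vs Kenton: Harrow wins 23–11.
  Jasper vs Kenton: Kenton wins 23–11.
Copeland scores (wins − losses):
  Glendale: 4 − 1 = 3
  Avon: 0 − 5 = -5
  Claremont: 5 − 0 = 5
  Harrow: 3 − 2 = 1
  Jasper: 1 − 4 = -3
  Kenton: 2 − 3 = -1
Claremont has the best Copeland score.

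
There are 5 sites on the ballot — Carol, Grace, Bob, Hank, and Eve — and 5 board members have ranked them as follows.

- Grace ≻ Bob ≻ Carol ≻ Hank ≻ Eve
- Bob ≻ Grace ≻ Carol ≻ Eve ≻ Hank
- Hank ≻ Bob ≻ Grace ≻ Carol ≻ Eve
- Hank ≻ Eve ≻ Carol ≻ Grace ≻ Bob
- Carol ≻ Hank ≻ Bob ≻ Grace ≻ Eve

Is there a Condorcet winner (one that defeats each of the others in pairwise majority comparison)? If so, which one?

There is no Condorcet winner

Head-to-head results (5 voters total):
Carol vs Grace: Grace wins 3–2.
Carol vs Bob: Bob wins 3–2.
Carol vs Hank: Carol wins 3–2.
Carol vs Eve: Carol wins 4–1.
Grace vs Bob: Bob wins 3–2.
Grace vs Hank: Hank wins 3–2.
Grace vs Eve: Grace wins 4–1.
Bob vs Hank: Hank wins 3–2.
Bob vs Eve: Bob wins 4–1.
Hank vs Eve: Hank wins 4–1.
No candidate beats all others: Carol beats Hank beats Grace beats Carol, a majority cycle.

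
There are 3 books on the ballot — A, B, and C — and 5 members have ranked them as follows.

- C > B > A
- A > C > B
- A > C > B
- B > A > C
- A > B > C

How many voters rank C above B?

Ballots ranking C above B: 3.
Ballots ranking B above C: 2.
So 3 of 5 voters prefer C to B.

3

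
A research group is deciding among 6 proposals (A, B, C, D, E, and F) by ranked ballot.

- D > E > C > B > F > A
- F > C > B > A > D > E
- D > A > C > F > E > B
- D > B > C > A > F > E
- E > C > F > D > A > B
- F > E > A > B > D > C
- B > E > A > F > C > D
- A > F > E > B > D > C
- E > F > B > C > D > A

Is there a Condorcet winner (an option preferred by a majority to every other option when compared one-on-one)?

Yes

Head-to-head results (9 voters total):
A vs B: B wins 5–4.
A vs C: C wins 5–4.
A vs D: D wins 5–4.
A vs E: E wins 5–4.
A vs F: F wins 5–4.
B vs C: B wins 5–4.
B vs D: B wins 5–4.
B vs E: E wins 6–3.
B vs F: F wins 6–3.
C vs D: D wins 5–4.
C vs E: E wins 6–3.
C vs F: F wins 5–4.
D vs E: E wins 5–4.
D vs F: F wins 6–3.
E vs F: F wins 5–4.
F beats each rival — A (5–4), B (6–3), C (5–4), D (6–3), E (5–4) — so F is the Condorcet winner.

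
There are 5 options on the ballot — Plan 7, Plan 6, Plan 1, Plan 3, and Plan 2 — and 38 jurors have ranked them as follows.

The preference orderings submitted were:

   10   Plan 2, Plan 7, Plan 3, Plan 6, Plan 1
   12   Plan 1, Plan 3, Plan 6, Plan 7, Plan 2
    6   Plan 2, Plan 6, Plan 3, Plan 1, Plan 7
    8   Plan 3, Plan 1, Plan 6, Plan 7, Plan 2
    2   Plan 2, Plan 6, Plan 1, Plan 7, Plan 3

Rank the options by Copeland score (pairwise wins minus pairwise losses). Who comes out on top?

Pairwise results:
  Plan 7 vs Plan 6: Plan 6 wins 28–10.
  Plan 7 vs Plan 1: Plan 1 wins 28–10.
  Plan 7 vs Plan 3: Plan 3 wins 26–12.
  Plan 7 vs Plan 2: Plan 7 wins 20–18.
  Plan 6 vs Plan 1: Plan 1 wins 20–18.
  Plan 6 vs Plan 3: Plan 3 wins 30–8.
  Plan 6 vs Plan 2: Plan 6 wins 20–18.
  Plan 1 vs Plan 3: Plan 3 wins 24–14.
  Plan 1 vs Plan 2: Plan 1 wins 20–18.
  Plan 3 vs Plan 2: Plan 3 wins 20–18.
Copeland scores (wins − losses):
  Plan 7: 1 − 3 = -2
  Plan 6: 2 − 2 = 0
  Plan 1: 3 − 1 = 2
  Plan 3: 4 − 0 = 4
  Plan 2: 0 − 4 = -4
Plan 3 has the best Copeland score.

Plan 3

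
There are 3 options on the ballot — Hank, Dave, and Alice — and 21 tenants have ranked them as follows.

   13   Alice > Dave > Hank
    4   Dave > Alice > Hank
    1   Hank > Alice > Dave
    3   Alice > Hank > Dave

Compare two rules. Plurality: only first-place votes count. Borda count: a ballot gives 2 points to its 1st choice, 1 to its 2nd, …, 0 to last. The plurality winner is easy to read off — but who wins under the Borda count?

Plurality first-place counts: Hank 1, Dave 4, Alice 16 → Alice.
Borda totals: Hank 5, Dave 21, Alice 37 → Alice.

Alice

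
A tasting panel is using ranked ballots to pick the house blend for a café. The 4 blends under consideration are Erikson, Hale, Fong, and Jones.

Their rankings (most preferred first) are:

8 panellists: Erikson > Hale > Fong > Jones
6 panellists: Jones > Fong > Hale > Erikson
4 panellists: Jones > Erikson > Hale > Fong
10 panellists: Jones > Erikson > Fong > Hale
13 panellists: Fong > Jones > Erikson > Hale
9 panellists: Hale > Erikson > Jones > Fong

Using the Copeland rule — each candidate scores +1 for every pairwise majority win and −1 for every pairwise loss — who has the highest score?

Pairwise results:
  Erikson vs Hale: Erikson wins 35–15.
  Erikson vs Fong: Erikson wins 31–19.
  Erikson vs Jones: Jones wins 33–17.
  Hale vs Fong: Fong wins 29–21.
  Hale vs Jones: Jones wins 33–17.
  Fong vs Jones: Jones wins 29–21.
Copeland scores (wins − losses):
  Erikson: 2 − 1 = 1
  Hale: 0 − 3 = -3
  Fong: 1 − 2 = -1
  Jones: 3 − 0 = 3
Jones has the best Copeland score.

Jones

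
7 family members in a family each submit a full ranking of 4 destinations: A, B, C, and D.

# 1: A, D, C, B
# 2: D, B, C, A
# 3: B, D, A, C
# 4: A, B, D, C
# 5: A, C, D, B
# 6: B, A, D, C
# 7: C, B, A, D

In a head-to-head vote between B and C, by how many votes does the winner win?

Ballots ranking B above C: 4.
Ballots ranking C above B: 3.
B wins 4–3, a margin of 1.

1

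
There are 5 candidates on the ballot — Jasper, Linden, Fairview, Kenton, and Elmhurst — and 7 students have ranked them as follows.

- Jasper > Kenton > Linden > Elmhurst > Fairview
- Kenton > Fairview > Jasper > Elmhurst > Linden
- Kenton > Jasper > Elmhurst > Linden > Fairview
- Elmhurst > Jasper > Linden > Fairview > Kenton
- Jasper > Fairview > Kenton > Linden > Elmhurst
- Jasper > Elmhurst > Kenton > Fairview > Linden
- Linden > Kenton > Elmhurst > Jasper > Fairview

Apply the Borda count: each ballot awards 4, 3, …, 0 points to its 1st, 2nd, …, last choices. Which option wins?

Borda scores:
  Jasper: 4 + 2 + 3 + 3 + 4 + 4 + 1 = 21
  Linden: 2 + 0 + 1 + 2 + 1 + 0 + 4 = 10
  Fairview: 0 + 3 + 0 + 1 + 3 + 1 + 0 = 8
  Kenton: 3 + 4 + 4 + 0 + 2 + 2 + 3 = 18
  Elmhurst: 1 + 1 + 2 + 4 + 0 + 3 + 2 = 13
Jasper has the highest total.

Jasper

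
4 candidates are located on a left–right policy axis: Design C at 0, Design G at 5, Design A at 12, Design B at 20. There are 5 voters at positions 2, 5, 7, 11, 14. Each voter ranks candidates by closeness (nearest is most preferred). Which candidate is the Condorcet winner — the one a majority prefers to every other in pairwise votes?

With single-peaked preferences on a line, the Condorcet winner is the candidate closest to the median voter.
The median voter (position 7) is closest to Design G at 5.
Check: Design G vs Design A — voters closer to Design G: 3 of 5.

Design G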